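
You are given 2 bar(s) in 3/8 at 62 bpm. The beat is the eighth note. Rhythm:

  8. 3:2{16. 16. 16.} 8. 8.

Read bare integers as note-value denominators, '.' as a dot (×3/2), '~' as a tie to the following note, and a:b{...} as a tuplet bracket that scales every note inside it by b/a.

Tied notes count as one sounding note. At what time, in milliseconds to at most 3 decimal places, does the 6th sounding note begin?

1. 0.0ms @ 0 + 1451.613ms (3/2)
2. 1451.613ms @ 3/2 + 483.871ms (1/2)
3. 1935.484ms @ 2 + 483.871ms (1/2)
4. 2419.355ms @ 5/2 + 483.871ms (1/2)
5. 2903.226ms @ 3 + 1451.613ms (3/2)
6. 4354.839ms @ 9/2 + 1451.613ms (3/2)

note 6 onset = 9/2b = 4354.839ms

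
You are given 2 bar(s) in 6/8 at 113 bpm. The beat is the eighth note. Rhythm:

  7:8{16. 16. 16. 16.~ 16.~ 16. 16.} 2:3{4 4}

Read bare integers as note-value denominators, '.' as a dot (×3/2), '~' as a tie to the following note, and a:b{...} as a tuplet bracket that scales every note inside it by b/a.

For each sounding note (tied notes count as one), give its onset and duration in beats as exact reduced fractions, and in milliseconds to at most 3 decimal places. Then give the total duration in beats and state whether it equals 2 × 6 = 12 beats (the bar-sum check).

1) 0.0ms=0b +455.12ms=6/7b
2) 455.12ms=6/7b +455.12ms=6/7b
3) 910.24ms=12/7b +455.12ms=6/7b
4) 1365.36ms=18/7b +1365.36ms=18/7b
5) 2730.721ms=36/7b +455.12ms=6/7b
6) 3185.841ms=6b +1592.92ms=3b
7) 4778.761ms=9b +1592.92ms=3b
Σ=12b of 12 (113bpm 6/8) — PASS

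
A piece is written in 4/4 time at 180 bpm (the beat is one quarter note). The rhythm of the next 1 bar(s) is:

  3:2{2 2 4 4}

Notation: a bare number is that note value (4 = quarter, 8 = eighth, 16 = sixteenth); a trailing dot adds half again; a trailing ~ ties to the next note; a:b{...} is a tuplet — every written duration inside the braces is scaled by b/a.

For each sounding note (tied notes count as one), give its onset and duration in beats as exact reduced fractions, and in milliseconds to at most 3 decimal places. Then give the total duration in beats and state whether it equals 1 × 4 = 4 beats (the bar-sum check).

1) 0.0ms=0b +444.444ms=4/3b
2) 444.444ms=4/3b +444.444ms=4/3b
3) 888.889ms=8/3b +222.222ms=2/3b
4) 1111.111ms=10/3b +222.222ms=2/3b
Σ=4b of 4 (180bpm 4/4) — PASS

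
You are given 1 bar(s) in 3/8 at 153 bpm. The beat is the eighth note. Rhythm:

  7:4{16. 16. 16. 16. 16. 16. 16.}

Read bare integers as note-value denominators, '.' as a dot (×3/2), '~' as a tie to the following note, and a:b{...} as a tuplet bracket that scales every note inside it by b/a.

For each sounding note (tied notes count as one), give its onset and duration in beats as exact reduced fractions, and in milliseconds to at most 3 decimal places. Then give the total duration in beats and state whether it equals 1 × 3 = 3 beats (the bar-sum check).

1) 0.0ms=0b +168.067ms=3/7b
2) 168.067ms=3/7b +168.067ms=3/7b
3) 336.134ms=6/7b +168.067ms=3/7b
4) 504.202ms=9/7b +168.067ms=3/7b
5) 672.269ms=12/7b +168.067ms=3/7b
6) 840.336ms=15/7b +168.067ms=3/7b
7) 1008.403ms=18/7b +168.067ms=3/7b
Σ=3b of 3 (153bpm 3/8) — PASS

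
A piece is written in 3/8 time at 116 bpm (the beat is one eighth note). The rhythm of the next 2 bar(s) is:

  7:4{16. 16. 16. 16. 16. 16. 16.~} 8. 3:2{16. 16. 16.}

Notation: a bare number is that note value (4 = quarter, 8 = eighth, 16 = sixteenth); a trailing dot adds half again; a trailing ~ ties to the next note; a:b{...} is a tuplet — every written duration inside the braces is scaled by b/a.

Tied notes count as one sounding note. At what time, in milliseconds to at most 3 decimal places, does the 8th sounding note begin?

note 8 onset = 9/2b = 2327.586ms

1. 0.0ms @ 0 + 221.675ms (3/7)
2. 221.675ms @ 3/7 + 221.675ms (3/7)
3. 443.35ms @ 6/7 + 221.675ms (3/7)
4. 665.025ms @ 9/7 + 221.675ms (3/7)
5. 886.7ms @ 12/7 + 221.675ms (3/7)
6. 1108.374ms @ 15/7 + 221.675ms (3/7)
7. 1330.049ms @ 18/7 + 997.537ms (27/14)
8. 2327.586ms @ 9/2 + 258.621ms (1/2)
9. 2586.207ms @ 5 + 258.621ms (1/2)
10. 2844.828ms @ 11/2 + 258.621ms (1/2)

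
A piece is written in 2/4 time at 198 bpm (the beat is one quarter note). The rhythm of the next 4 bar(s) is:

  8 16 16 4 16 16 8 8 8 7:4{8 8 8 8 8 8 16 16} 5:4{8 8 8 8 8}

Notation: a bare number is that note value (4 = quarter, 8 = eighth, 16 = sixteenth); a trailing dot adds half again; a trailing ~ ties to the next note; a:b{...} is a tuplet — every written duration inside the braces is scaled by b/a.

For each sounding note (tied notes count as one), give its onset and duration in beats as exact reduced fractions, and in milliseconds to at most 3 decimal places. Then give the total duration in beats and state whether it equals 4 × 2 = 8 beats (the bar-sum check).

1) 0.0ms=0b +151.515ms=1/2b
2) 151.515ms=1/2b +75.758ms=1/4b
3) 227.273ms=3/4b +75.758ms=1/4b
4) 303.03ms=1b +303.03ms=1b
5) 606.061ms=2b +75.758ms=1/4b
6) 681.818ms=9/4b +75.758ms=1/4b
7) 757.576ms=5/2b +151.515ms=1/2b
8) 909.091ms=3b +151.515ms=1/2b
9) 1060.606ms=7/2b +151.515ms=1/2b
10) 1212.121ms=4b +86.58ms=2/7b
11) 1298.701ms=30/7b +86.58ms=2/7b
12) 1385.281ms=32/7b +86.58ms=2/7b
13) 1471.861ms=34/7b +86.58ms=2/7b
14) 1558.442ms=36/7b +86.58ms=2/7b
15) 1645.022ms=38/7b +86.58ms=2/7b
16) 1731.602ms=40/7b +43.29ms=1/7b
17) 1774.892ms=41/7b +43.29ms=1/7b
18) 1818.182ms=6b +121.212ms=2/5b
19) 1939.394ms=32/5b +121.212ms=2/5b
20) 2060.606ms=34/5b +121.212ms=2/5b
21) 2181.818ms=36/5b +121.212ms=2/5b
22) 2303.03ms=38/5b +121.212ms=2/5b
Σ=8b of 8 (198bpm 2/4) — PASS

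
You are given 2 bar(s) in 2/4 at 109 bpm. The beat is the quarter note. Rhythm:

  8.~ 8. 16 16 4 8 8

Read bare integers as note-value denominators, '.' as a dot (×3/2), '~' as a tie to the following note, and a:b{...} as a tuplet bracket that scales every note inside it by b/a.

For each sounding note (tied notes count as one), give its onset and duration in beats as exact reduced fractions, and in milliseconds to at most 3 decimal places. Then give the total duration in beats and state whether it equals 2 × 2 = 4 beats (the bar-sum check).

1) 0.0ms=0b +825.688ms=3/2b
2) 825.688ms=3/2b +137.615ms=1/4b
3) 963.303ms=7/4b +137.615ms=1/4b
4) 1100.917ms=2b +550.459ms=1b
5) 1651.376ms=3b +275.229ms=1/2b
6) 1926.606ms=7/2b +275.229ms=1/2b
Σ=4b of 4 (109bpm 2/4) — PASS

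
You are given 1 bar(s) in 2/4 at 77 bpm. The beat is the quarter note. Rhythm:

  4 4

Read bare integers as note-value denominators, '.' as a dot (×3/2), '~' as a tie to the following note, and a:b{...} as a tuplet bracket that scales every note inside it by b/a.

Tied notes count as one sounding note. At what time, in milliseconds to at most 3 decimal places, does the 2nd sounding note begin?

note 2 onset = 1b = 779.221ms

1. 0.0ms @ 0 + 779.221ms (1)
2. 779.221ms @ 1 + 779.221ms (1)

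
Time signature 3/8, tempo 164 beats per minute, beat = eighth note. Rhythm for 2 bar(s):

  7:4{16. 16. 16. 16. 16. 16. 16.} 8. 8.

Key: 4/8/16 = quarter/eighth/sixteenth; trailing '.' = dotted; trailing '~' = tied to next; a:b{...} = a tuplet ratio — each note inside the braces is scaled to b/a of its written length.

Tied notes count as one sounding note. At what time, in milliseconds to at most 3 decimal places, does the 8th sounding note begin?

1. 0.0ms @ 0 + 156.794ms (3/7)
2. 156.794ms @ 3/7 + 156.794ms (3/7)
3. 313.589ms @ 6/7 + 156.794ms (3/7)
4. 470.383ms @ 9/7 + 156.794ms (3/7)
5. 627.178ms @ 12/7 + 156.794ms (3/7)
6. 783.972ms @ 15/7 + 156.794ms (3/7)
7. 940.767ms @ 18/7 + 156.794ms (3/7)
8. 1097.561ms @ 3 + 548.78ms (3/2)
9. 1646.341ms @ 9/2 + 548.78ms (3/2)

note 8 onset = 3b = 1097.561ms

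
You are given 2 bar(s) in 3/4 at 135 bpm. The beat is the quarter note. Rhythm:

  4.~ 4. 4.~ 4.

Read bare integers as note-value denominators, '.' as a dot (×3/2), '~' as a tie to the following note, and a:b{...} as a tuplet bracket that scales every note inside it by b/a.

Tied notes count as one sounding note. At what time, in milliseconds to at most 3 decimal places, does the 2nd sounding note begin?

note 2 onset = 3b = 1333.333ms

1. 0.0ms @ 0 + 1333.333ms (3)
2. 1333.333ms @ 3 + 1333.333ms (3)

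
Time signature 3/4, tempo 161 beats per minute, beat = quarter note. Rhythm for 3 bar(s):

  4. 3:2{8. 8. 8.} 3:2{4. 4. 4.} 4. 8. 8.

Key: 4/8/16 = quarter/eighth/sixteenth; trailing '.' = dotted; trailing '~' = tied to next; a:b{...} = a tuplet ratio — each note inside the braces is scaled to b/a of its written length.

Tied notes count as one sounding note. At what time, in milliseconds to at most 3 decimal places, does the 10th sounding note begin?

note 10 onset = 33/4b = 3074.534ms

1. 0.0ms @ 0 + 559.006ms (3/2)
2. 559.006ms @ 3/2 + 186.335ms (1/2)
3. 745.342ms @ 2 + 186.335ms (1/2)
4. 931.677ms @ 5/2 + 186.335ms (1/2)
5. 1118.012ms @ 3 + 372.671ms (1)
6. 1490.683ms @ 4 + 372.671ms (1)
7. 1863.354ms @ 5 + 372.671ms (1)
8. 2236.025ms @ 6 + 559.006ms (3/2)
9. 2795.031ms @ 15/2 + 279.503ms (3/4)
10. 3074.534ms @ 33/4 + 279.503ms (3/4)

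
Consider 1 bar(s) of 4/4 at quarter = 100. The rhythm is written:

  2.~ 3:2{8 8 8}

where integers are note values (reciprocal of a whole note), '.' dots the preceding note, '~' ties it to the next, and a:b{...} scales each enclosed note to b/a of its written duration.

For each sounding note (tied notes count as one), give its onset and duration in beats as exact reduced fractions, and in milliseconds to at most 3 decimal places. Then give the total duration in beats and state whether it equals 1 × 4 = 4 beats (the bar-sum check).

1) 0.0ms=0b +2000.0ms=10/3b
2) 2000.0ms=10/3b +200.0ms=1/3b
3) 2200.0ms=11/3b +200.0ms=1/3b
Σ=4b of 4 (100bpm 4/4) — PASS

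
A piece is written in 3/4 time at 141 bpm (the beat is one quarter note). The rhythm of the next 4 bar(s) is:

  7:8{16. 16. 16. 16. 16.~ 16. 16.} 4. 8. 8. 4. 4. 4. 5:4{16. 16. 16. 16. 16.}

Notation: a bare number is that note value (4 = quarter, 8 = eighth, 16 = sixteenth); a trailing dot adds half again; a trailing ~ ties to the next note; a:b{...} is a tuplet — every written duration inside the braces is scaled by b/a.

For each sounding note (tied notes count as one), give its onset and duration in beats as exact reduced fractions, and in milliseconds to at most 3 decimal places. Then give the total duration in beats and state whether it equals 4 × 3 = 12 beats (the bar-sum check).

1) 0.0ms=0b +182.371ms=3/7b
2) 182.371ms=3/7b +182.371ms=3/7b
3) 364.742ms=6/7b +182.371ms=3/7b
4) 547.112ms=9/7b +182.371ms=3/7b
5) 729.483ms=12/7b +364.742ms=6/7b
6) 1094.225ms=18/7b +182.371ms=3/7b
7) 1276.596ms=3b +638.298ms=3/2b
8) 1914.894ms=9/2b +319.149ms=3/4b
9) 2234.043ms=21/4b +319.149ms=3/4b
10) 2553.191ms=6b +638.298ms=3/2b
11) 3191.489ms=15/2b +638.298ms=3/2b
12) 3829.787ms=9b +638.298ms=3/2b
13) 4468.085ms=21/2b +127.66ms=3/10b
14) 4595.745ms=54/5b +127.66ms=3/10b
15) 4723.404ms=111/10b +127.66ms=3/10b
16) 4851.064ms=57/5b +127.66ms=3/10b
17) 4978.723ms=117/10b +127.66ms=3/10b
Σ=12b of 12 (141bpm 3/4) — PASS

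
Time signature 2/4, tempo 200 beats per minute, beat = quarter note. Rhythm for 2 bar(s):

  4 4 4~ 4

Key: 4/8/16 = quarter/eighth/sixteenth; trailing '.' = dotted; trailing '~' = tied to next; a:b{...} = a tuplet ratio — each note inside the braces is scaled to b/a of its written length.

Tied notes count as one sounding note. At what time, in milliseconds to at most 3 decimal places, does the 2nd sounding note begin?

1. 0.0ms @ 0 + 300.0ms (1)
2. 300.0ms @ 1 + 300.0ms (1)
3. 600.0ms @ 2 + 600.0ms (2)

note 2 onset = 1b = 300.0ms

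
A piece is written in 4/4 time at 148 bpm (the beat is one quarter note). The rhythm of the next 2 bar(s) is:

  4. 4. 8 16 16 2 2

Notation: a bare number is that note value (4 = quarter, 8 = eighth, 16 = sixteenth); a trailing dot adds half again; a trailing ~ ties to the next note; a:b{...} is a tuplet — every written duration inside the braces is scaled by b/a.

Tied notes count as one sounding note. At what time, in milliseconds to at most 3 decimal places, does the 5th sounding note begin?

1. 0.0ms @ 0 + 608.108ms (3/2)
2. 608.108ms @ 3/2 + 608.108ms (3/2)
3. 1216.216ms @ 3 + 202.703ms (1/2)
4. 1418.919ms @ 7/2 + 101.351ms (1/4)
5. 1520.27ms @ 15/4 + 101.351ms (1/4)
6. 1621.622ms @ 4 + 810.811ms (2)
7. 2432.432ms @ 6 + 810.811ms (2)

note 5 onset = 15/4b = 1520.27ms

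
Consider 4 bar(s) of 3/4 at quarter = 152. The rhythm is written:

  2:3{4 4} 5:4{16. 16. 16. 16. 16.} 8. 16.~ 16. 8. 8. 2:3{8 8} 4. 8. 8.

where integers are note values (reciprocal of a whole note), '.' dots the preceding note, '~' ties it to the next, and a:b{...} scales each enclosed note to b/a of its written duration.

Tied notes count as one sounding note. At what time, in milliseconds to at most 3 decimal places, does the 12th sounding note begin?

note 12 onset = 15/2b = 2960.526ms

1. 0.0ms @ 0 + 592.105ms (3/2)
2. 592.105ms @ 3/2 + 592.105ms (3/2)
3. 1184.211ms @ 3 + 118.421ms (3/10)
4. 1302.632ms @ 33/10 + 118.421ms (3/10)
5. 1421.053ms @ 18/5 + 118.421ms (3/10)
6. 1539.474ms @ 39/10 + 118.421ms (3/10)
7. 1657.895ms @ 21/5 + 118.421ms (3/10)
8. 1776.316ms @ 9/2 + 296.053ms (3/4)
9. 2072.368ms @ 21/4 + 296.053ms (3/4)
10. 2368.421ms @ 6 + 296.053ms (3/4)
11. 2664.474ms @ 27/4 + 296.053ms (3/4)
12. 2960.526ms @ 15/2 + 296.053ms (3/4)
13. 3256.579ms @ 33/4 + 296.053ms (3/4)
14. 3552.632ms @ 9 + 592.105ms (3/2)
15. 4144.737ms @ 21/2 + 296.053ms (3/4)
16. 4440.789ms @ 45/4 + 296.053ms (3/4)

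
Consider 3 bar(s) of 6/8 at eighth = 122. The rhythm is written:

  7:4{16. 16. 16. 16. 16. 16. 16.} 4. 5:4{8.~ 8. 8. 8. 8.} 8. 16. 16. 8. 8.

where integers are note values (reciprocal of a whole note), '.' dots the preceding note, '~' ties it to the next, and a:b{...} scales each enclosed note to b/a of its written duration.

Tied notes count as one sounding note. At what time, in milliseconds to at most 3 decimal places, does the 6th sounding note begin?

1. 0.0ms @ 0 + 210.773ms (3/7)
2. 210.773ms @ 3/7 + 210.773ms (3/7)
3. 421.546ms @ 6/7 + 210.773ms (3/7)
4. 632.319ms @ 9/7 + 210.773ms (3/7)
5. 843.091ms @ 12/7 + 210.773ms (3/7)
6. 1053.864ms @ 15/7 + 210.773ms (3/7)
7. 1264.637ms @ 18/7 + 210.773ms (3/7)
8. 1475.41ms @ 3 + 1475.41ms (3)
9. 2950.82ms @ 6 + 1180.328ms (12/5)
10. 4131.148ms @ 42/5 + 590.164ms (6/5)
11. 4721.311ms @ 48/5 + 590.164ms (6/5)
12. 5311.475ms @ 54/5 + 590.164ms (6/5)
13. 5901.639ms @ 12 + 737.705ms (3/2)
14. 6639.344ms @ 27/2 + 368.852ms (3/4)
15. 7008.197ms @ 57/4 + 368.852ms (3/4)
16. 7377.049ms @ 15 + 737.705ms (3/2)
17. 8114.754ms @ 33/2 + 737.705ms (3/2)

note 6 onset = 15/7b = 1053.864ms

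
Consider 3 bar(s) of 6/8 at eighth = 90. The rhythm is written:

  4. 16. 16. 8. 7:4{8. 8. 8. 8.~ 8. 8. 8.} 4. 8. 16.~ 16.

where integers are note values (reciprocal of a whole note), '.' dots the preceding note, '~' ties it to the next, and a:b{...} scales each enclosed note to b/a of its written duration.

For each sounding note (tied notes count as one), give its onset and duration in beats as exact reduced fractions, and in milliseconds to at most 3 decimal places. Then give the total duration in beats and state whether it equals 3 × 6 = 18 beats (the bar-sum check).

1) 0.0ms=0b +2000.0ms=3b
2) 2000.0ms=3b +500.0ms=3/4b
3) 2500.0ms=15/4b +500.0ms=3/4b
4) 3000.0ms=9/2b +1000.0ms=3/2b
5) 4000.0ms=6b +571.429ms=6/7b
6) 4571.429ms=48/7b +571.429ms=6/7b
7) 5142.857ms=54/7b +571.429ms=6/7b
8) 5714.286ms=60/7b +1142.857ms=12/7b
9) 6857.143ms=72/7b +571.429ms=6/7b
10) 7428.571ms=78/7b +571.429ms=6/7b
11) 8000.0ms=12b +2000.0ms=3b
12) 10000.0ms=15b +1000.0ms=3/2b
13) 11000.0ms=33/2b +1000.0ms=3/2b
Σ=18b of 18 (90bpm 6/8) — PASS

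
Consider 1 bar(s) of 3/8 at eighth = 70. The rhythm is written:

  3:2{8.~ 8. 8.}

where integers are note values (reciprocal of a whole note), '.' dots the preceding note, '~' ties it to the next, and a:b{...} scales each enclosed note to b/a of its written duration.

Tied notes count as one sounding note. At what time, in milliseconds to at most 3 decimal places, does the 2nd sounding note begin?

1. 0.0ms @ 0 + 1714.286ms (2)
2. 1714.286ms @ 2 + 857.143ms (1)

note 2 onset = 2b = 1714.286ms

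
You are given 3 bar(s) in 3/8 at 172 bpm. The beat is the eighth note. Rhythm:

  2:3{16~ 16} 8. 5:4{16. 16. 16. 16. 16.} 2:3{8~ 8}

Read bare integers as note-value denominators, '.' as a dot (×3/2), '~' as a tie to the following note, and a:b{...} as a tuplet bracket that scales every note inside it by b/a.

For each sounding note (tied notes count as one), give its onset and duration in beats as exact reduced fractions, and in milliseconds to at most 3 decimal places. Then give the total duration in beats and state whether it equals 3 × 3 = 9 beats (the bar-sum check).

1) 0.0ms=0b +523.256ms=3/2b
2) 523.256ms=3/2b +523.256ms=3/2b
3) 1046.512ms=3b +209.302ms=3/5b
4) 1255.814ms=18/5b +209.302ms=3/5b
5) 1465.116ms=21/5b +209.302ms=3/5b
6) 1674.419ms=24/5b +209.302ms=3/5b
7) 1883.721ms=27/5b +209.302ms=3/5b
8) 2093.023ms=6b +1046.512ms=3b
Σ=9b of 9 (172bpm 3/8) — PASS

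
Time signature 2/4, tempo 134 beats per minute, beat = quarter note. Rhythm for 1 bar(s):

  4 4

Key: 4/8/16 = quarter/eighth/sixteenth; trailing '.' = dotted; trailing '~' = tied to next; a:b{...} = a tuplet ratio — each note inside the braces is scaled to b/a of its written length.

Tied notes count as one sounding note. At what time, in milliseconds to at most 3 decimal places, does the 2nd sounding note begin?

1. 0.0ms @ 0 + 447.761ms (1)
2. 447.761ms @ 1 + 447.761ms (1)

note 2 onset = 1b = 447.761ms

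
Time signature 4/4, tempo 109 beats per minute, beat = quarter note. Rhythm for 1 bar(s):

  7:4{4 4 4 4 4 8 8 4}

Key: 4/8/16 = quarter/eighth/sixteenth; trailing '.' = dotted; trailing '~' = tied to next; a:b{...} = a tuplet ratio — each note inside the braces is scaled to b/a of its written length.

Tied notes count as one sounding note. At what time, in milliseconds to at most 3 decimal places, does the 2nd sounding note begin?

note 2 onset = 4/7b = 314.548ms

1. 0.0ms @ 0 + 314.548ms (4/7)
2. 314.548ms @ 4/7 + 314.548ms (4/7)
3. 629.096ms @ 8/7 + 314.548ms (4/7)
4. 943.644ms @ 12/7 + 314.548ms (4/7)
5. 1258.191ms @ 16/7 + 314.548ms (4/7)
6. 1572.739ms @ 20/7 + 157.274ms (2/7)
7. 1730.013ms @ 22/7 + 157.274ms (2/7)
8. 1887.287ms @ 24/7 + 314.548ms (4/7)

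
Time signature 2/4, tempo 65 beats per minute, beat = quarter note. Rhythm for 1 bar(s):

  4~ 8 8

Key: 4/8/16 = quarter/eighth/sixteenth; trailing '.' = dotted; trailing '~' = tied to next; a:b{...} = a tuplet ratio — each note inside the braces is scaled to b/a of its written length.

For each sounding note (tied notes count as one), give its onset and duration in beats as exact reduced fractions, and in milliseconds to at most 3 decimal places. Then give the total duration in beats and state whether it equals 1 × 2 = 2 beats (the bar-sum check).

1) 0.0ms=0b +1384.615ms=3/2b
2) 1384.615ms=3/2b +461.538ms=1/2b
Σ=2b of 2 (65bpm 2/4) — PASS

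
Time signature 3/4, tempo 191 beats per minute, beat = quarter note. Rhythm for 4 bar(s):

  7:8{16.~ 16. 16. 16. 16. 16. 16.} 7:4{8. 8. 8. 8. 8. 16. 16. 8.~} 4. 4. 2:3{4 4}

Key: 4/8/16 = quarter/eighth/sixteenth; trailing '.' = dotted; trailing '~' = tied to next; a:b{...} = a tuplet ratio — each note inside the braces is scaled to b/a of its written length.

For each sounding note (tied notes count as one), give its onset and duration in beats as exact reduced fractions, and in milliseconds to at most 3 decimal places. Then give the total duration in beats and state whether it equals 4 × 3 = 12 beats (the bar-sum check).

1) 0.0ms=0b +269.26ms=6/7b
2) 269.26ms=6/7b +134.63ms=3/7b
3) 403.889ms=9/7b +134.63ms=3/7b
4) 538.519ms=12/7b +134.63ms=3/7b
5) 673.149ms=15/7b +134.63ms=3/7b
6) 807.779ms=18/7b +134.63ms=3/7b
7) 942.408ms=3b +134.63ms=3/7b
8) 1077.038ms=24/7b +134.63ms=3/7b
9) 1211.668ms=27/7b +134.63ms=3/7b
10) 1346.298ms=30/7b +134.63ms=3/7b
11) 1480.927ms=33/7b +134.63ms=3/7b
12) 1615.557ms=36/7b +67.315ms=3/14b
13) 1682.872ms=75/14b +67.315ms=3/14b
14) 1750.187ms=39/7b +605.834ms=27/14b
15) 2356.021ms=15/2b +471.204ms=3/2b
16) 2827.225ms=9b +471.204ms=3/2b
17) 3298.429ms=21/2b +471.204ms=3/2b
Σ=12b of 12 (191bpm 3/4) — PASS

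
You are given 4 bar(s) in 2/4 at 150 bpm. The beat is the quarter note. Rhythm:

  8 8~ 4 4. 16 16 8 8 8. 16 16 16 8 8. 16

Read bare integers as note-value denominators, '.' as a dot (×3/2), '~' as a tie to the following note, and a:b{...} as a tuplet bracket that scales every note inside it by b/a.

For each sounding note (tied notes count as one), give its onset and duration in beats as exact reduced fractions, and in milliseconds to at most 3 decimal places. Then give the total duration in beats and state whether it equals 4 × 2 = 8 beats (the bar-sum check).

1) 0.0ms=0b +200.0ms=1/2b
2) 200.0ms=1/2b +600.0ms=3/2b
3) 800.0ms=2b +600.0ms=3/2b
4) 1400.0ms=7/2b +100.0ms=1/4b
5) 1500.0ms=15/4b +100.0ms=1/4b
6) 1600.0ms=4b +200.0ms=1/2b
7) 1800.0ms=9/2b +200.0ms=1/2b
8) 2000.0ms=5b +300.0ms=3/4b
9) 2300.0ms=23/4b +100.0ms=1/4b
10) 2400.0ms=6b +100.0ms=1/4b
11) 2500.0ms=25/4b +100.0ms=1/4b
12) 2600.0ms=13/2b +200.0ms=1/2b
13) 2800.0ms=7b +300.0ms=3/4b
14) 3100.0ms=31/4b +100.0ms=1/4b
Σ=8b of 8 (150bpm 2/4) — PASS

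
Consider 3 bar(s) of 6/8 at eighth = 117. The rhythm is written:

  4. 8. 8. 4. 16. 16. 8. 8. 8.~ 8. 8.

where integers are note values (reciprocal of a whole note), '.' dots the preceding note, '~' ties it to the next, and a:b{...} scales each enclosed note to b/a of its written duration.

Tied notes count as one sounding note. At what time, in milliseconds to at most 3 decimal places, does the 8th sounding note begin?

1. 0.0ms @ 0 + 1538.462ms (3)
2. 1538.462ms @ 3 + 769.231ms (3/2)
3. 2307.692ms @ 9/2 + 769.231ms (3/2)
4. 3076.923ms @ 6 + 1538.462ms (3)
5. 4615.385ms @ 9 + 384.615ms (3/4)
6. 5000.0ms @ 39/4 + 384.615ms (3/4)
7. 5384.615ms @ 21/2 + 769.231ms (3/2)
8. 6153.846ms @ 12 + 769.231ms (3/2)
9. 6923.077ms @ 27/2 + 1538.462ms (3)
10. 8461.538ms @ 33/2 + 769.231ms (3/2)

note 8 onset = 12b = 6153.846ms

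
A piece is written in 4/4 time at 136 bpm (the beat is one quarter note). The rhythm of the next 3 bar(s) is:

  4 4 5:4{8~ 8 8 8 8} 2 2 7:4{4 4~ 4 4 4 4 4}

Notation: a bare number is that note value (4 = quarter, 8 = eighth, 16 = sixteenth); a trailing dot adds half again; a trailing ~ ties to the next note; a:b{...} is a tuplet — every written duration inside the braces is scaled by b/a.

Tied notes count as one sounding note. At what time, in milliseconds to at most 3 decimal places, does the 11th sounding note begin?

note 11 onset = 68/7b = 4285.714ms

1. 0.0ms @ 0 + 441.176ms (1)
2. 441.176ms @ 1 + 441.176ms (1)
3. 882.353ms @ 2 + 352.941ms (4/5)
4. 1235.294ms @ 14/5 + 176.471ms (2/5)
5. 1411.765ms @ 16/5 + 176.471ms (2/5)
6. 1588.235ms @ 18/5 + 176.471ms (2/5)
7. 1764.706ms @ 4 + 882.353ms (2)
8. 2647.059ms @ 6 + 882.353ms (2)
9. 3529.412ms @ 8 + 252.101ms (4/7)
10. 3781.513ms @ 60/7 + 504.202ms (8/7)
11. 4285.714ms @ 68/7 + 252.101ms (4/7)
12. 4537.815ms @ 72/7 + 252.101ms (4/7)
13. 4789.916ms @ 76/7 + 252.101ms (4/7)
14. 5042.017ms @ 80/7 + 252.101ms (4/7)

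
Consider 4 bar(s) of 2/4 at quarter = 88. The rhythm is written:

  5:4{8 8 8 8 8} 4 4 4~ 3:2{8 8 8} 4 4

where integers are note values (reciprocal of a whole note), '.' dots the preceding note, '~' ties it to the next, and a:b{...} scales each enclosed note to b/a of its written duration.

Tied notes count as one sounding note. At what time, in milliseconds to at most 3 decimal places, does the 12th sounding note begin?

1. 0.0ms @ 0 + 272.727ms (2/5)
2. 272.727ms @ 2/5 + 272.727ms (2/5)
3. 545.455ms @ 4/5 + 272.727ms (2/5)
4. 818.182ms @ 6/5 + 272.727ms (2/5)
5. 1090.909ms @ 8/5 + 272.727ms (2/5)
6. 1363.636ms @ 2 + 681.818ms (1)
7. 2045.455ms @ 3 + 681.818ms (1)
8. 2727.273ms @ 4 + 909.091ms (4/3)
9. 3636.364ms @ 16/3 + 227.273ms (1/3)
10. 3863.636ms @ 17/3 + 227.273ms (1/3)
11. 4090.909ms @ 6 + 681.818ms (1)
12. 4772.727ms @ 7 + 681.818ms (1)

note 12 onset = 7b = 4772.727ms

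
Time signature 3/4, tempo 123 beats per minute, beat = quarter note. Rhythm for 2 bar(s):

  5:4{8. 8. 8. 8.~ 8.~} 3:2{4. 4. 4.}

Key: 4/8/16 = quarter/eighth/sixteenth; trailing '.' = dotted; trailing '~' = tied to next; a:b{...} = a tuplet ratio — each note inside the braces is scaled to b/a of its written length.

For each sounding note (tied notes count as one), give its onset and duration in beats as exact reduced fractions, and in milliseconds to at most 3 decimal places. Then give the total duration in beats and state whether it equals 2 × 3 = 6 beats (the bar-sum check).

1) 0.0ms=0b +292.683ms=3/5b
2) 292.683ms=3/5b +292.683ms=3/5b
3) 585.366ms=6/5b +292.683ms=3/5b
4) 878.049ms=9/5b +1073.171ms=11/5b
5) 1951.22ms=4b +487.805ms=1b
6) 2439.024ms=5b +487.805ms=1b
Σ=6b of 6 (123bpm 3/4) — PASS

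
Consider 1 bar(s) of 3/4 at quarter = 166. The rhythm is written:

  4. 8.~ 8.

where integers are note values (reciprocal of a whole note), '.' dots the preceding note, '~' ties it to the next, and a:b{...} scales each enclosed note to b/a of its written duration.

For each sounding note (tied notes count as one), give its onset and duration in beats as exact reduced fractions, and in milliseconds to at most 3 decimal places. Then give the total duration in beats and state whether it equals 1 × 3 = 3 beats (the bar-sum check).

1) 0.0ms=0b +542.169ms=3/2b
2) 542.169ms=3/2b +542.169ms=3/2b
Σ=3b of 3 (166bpm 3/4) — PASS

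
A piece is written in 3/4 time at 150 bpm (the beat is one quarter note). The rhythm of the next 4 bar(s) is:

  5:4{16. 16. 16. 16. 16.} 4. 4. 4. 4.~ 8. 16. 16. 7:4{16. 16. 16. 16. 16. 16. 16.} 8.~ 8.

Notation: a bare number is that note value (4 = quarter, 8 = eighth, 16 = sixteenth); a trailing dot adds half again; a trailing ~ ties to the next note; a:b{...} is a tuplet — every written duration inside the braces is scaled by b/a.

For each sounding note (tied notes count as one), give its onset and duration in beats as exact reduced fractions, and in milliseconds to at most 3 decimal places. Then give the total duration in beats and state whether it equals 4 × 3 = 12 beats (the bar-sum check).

1) 0.0ms=0b +120.0ms=3/10b
2) 120.0ms=3/10b +120.0ms=3/10b
3) 240.0ms=3/5b +120.0ms=3/10b
4) 360.0ms=9/10b +120.0ms=3/10b
5) 480.0ms=6/5b +120.0ms=3/10b
6) 600.0ms=3/2b +600.0ms=3/2b
7) 1200.0ms=3b +600.0ms=3/2b
8) 1800.0ms=9/2b +600.0ms=3/2b
9) 2400.0ms=6b +900.0ms=9/4b
10) 3300.0ms=33/4b +150.0ms=3/8b
11) 3450.0ms=69/8b +150.0ms=3/8b
12) 3600.0ms=9b +85.714ms=3/14b
13) 3685.714ms=129/14b +85.714ms=3/14b
14) 3771.429ms=66/7b +85.714ms=3/14b
15) 3857.143ms=135/14b +85.714ms=3/14b
16) 3942.857ms=69/7b +85.714ms=3/14b
17) 4028.571ms=141/14b +85.714ms=3/14b
18) 4114.286ms=72/7b +85.714ms=3/14b
19) 4200.0ms=21/2b +600.0ms=3/2b
Σ=12b of 12 (150bpm 3/4) — PASS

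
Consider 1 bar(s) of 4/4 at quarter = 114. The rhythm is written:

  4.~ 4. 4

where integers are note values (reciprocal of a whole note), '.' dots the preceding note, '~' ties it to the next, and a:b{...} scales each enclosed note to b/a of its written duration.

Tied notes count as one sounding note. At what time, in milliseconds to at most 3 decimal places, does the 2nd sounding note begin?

note 2 onset = 3b = 1578.947ms

1. 0.0ms @ 0 + 1578.947ms (3)
2. 1578.947ms @ 3 + 526.316ms (1)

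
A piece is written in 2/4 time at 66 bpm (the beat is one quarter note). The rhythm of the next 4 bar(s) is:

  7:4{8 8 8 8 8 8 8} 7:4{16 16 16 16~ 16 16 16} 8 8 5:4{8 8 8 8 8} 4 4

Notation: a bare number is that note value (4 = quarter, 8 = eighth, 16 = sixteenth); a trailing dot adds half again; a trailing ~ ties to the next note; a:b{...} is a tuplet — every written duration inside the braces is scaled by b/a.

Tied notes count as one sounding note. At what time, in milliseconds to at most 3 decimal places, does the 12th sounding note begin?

1. 0.0ms @ 0 + 259.74ms (2/7)
2. 259.74ms @ 2/7 + 259.74ms (2/7)
3. 519.481ms @ 4/7 + 259.74ms (2/7)
4. 779.221ms @ 6/7 + 259.74ms (2/7)
5. 1038.961ms @ 8/7 + 259.74ms (2/7)
6. 1298.701ms @ 10/7 + 259.74ms (2/7)
7. 1558.442ms @ 12/7 + 259.74ms (2/7)
8. 1818.182ms @ 2 + 129.87ms (1/7)
9. 1948.052ms @ 15/7 + 129.87ms (1/7)
10. 2077.922ms @ 16/7 + 129.87ms (1/7)
11. 2207.792ms @ 17/7 + 259.74ms (2/7)
12. 2467.532ms @ 19/7 + 129.87ms (1/7)
13. 2597.403ms @ 20/7 + 129.87ms (1/7)
14. 2727.273ms @ 3 + 454.545ms (1/2)
15. 3181.818ms @ 7/2 + 454.545ms (1/2)
16. 3636.364ms @ 4 + 363.636ms (2/5)
17. 4000.0ms @ 22/5 + 363.636ms (2/5)
18. 4363.636ms @ 24/5 + 363.636ms (2/5)
19. 4727.273ms @ 26/5 + 363.636ms (2/5)
20. 5090.909ms @ 28/5 + 363.636ms (2/5)
21. 5454.545ms @ 6 + 909.091ms (1)
22. 6363.636ms @ 7 + 909.091ms (1)

note 12 onset = 19/7b = 2467.532ms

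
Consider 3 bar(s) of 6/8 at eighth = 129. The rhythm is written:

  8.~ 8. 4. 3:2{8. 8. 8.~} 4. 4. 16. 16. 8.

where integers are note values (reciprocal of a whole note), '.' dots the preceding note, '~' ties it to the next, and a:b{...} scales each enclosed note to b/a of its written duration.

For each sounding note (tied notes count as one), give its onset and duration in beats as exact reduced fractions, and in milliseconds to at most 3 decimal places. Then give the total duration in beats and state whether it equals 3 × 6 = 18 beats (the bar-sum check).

1) 0.0ms=0b +1395.349ms=3b
2) 1395.349ms=3b +1395.349ms=3b
3) 2790.698ms=6b +465.116ms=1b
4) 3255.814ms=7b +465.116ms=1b
5) 3720.93ms=8b +1860.465ms=4b
6) 5581.395ms=12b +1395.349ms=3b
7) 6976.744ms=15b +348.837ms=3/4b
8) 7325.581ms=63/4b +348.837ms=3/4b
9) 7674.419ms=33/2b +697.674ms=3/2b
Σ=18b of 18 (129bpm 6/8) — PASS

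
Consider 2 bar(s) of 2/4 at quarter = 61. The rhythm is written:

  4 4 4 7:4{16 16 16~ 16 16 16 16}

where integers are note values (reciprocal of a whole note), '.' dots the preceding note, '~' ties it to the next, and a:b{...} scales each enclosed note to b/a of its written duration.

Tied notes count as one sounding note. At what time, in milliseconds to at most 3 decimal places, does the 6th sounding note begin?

1. 0.0ms @ 0 + 983.607ms (1)
2. 983.607ms @ 1 + 983.607ms (1)
3. 1967.213ms @ 2 + 983.607ms (1)
4. 2950.82ms @ 3 + 140.515ms (1/7)
5. 3091.335ms @ 22/7 + 140.515ms (1/7)
6. 3231.85ms @ 23/7 + 281.03ms (2/7)
7. 3512.881ms @ 25/7 + 140.515ms (1/7)
8. 3653.396ms @ 26/7 + 140.515ms (1/7)
9. 3793.911ms @ 27/7 + 140.515ms (1/7)

note 6 onset = 23/7b = 3231.85ms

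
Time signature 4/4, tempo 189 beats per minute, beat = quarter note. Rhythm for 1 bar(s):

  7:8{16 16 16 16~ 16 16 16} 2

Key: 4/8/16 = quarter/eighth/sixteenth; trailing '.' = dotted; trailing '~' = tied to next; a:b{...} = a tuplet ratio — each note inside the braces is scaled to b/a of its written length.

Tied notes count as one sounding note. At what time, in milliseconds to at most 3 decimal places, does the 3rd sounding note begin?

1. 0.0ms @ 0 + 90.703ms (2/7)
2. 90.703ms @ 2/7 + 90.703ms (2/7)
3. 181.406ms @ 4/7 + 90.703ms (2/7)
4. 272.109ms @ 6/7 + 181.406ms (4/7)
5. 453.515ms @ 10/7 + 90.703ms (2/7)
6. 544.218ms @ 12/7 + 90.703ms (2/7)
7. 634.921ms @ 2 + 634.921ms (2)

note 3 onset = 4/7b = 181.406ms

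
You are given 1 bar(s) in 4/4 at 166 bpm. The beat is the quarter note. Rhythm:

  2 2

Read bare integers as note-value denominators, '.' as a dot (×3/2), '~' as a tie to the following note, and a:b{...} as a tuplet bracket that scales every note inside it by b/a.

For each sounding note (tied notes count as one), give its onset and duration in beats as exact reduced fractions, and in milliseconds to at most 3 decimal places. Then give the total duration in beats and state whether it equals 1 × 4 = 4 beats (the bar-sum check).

1) 0.0ms=0b +722.892ms=2b
2) 722.892ms=2b +722.892ms=2b
Σ=4b of 4 (166bpm 4/4) — PASS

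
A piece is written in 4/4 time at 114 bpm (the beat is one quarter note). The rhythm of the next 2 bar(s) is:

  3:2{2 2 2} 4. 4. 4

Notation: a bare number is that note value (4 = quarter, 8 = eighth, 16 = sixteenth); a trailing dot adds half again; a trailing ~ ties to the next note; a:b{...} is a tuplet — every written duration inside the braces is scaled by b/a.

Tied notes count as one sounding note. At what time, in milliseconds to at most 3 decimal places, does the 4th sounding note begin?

note 4 onset = 4b = 2105.263ms

1. 0.0ms @ 0 + 701.754ms (4/3)
2. 701.754ms @ 4/3 + 701.754ms (4/3)
3. 1403.509ms @ 8/3 + 701.754ms (4/3)
4. 2105.263ms @ 4 + 789.474ms (3/2)
5. 2894.737ms @ 11/2 + 789.474ms (3/2)
6. 3684.211ms @ 7 + 526.316ms (1)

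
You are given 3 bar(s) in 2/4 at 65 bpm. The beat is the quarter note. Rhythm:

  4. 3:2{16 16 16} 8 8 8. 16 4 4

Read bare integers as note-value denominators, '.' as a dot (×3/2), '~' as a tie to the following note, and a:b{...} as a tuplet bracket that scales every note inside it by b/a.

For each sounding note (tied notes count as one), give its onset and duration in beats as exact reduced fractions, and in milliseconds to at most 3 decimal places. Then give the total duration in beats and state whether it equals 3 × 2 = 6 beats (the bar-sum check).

1) 0.0ms=0b +1384.615ms=3/2b
2) 1384.615ms=3/2b +153.846ms=1/6b
3) 1538.462ms=5/3b +153.846ms=1/6b
4) 1692.308ms=11/6b +153.846ms=1/6b
5) 1846.154ms=2b +461.538ms=1/2b
6) 2307.692ms=5/2b +461.538ms=1/2b
7) 2769.231ms=3b +692.308ms=3/4b
8) 3461.538ms=15/4b +230.769ms=1/4b
9) 3692.308ms=4b +923.077ms=1b
10) 4615.385ms=5b +923.077ms=1b
Σ=6b of 6 (65bpm 2/4) — PASS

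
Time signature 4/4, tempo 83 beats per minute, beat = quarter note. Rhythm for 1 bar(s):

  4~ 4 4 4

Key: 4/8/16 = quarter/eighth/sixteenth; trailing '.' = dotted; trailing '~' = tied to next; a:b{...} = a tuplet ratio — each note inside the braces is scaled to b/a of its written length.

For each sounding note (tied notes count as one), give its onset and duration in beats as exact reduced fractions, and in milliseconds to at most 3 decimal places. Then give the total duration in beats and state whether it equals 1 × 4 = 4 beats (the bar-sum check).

1) 0.0ms=0b +1445.783ms=2b
2) 1445.783ms=2b +722.892ms=1b
3) 2168.675ms=3b +722.892ms=1b
Σ=4b of 4 (83bpm 4/4) — PASS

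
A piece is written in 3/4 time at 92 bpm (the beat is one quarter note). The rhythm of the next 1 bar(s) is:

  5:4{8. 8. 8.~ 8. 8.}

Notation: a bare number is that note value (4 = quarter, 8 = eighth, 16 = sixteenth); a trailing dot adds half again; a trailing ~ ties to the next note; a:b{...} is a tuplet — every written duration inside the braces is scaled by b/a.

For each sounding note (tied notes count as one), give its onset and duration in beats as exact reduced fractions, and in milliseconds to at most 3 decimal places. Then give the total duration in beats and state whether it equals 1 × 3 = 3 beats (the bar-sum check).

1) 0.0ms=0b +391.304ms=3/5b
2) 391.304ms=3/5b +391.304ms=3/5b
3) 782.609ms=6/5b +782.609ms=6/5b
4) 1565.217ms=12/5b +391.304ms=3/5b
Σ=3b of 3 (92bpm 3/4) — PASS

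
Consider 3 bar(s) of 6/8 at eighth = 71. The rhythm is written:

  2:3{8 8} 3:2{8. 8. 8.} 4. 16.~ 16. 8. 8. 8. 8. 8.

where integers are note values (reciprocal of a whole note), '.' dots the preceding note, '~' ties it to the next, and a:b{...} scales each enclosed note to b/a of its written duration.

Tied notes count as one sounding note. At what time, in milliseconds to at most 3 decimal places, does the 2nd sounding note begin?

1. 0.0ms @ 0 + 1267.606ms (3/2)
2. 1267.606ms @ 3/2 + 1267.606ms (3/2)
3. 2535.211ms @ 3 + 845.07ms (1)
4. 3380.282ms @ 4 + 845.07ms (1)
5. 4225.352ms @ 5 + 845.07ms (1)
6. 5070.423ms @ 6 + 2535.211ms (3)
7. 7605.634ms @ 9 + 1267.606ms (3/2)
8. 8873.239ms @ 21/2 + 1267.606ms (3/2)
9. 10140.845ms @ 12 + 1267.606ms (3/2)
10. 11408.451ms @ 27/2 + 1267.606ms (3/2)
11. 12676.056ms @ 15 + 1267.606ms (3/2)
12. 13943.662ms @ 33/2 + 1267.606ms (3/2)

note 2 onset = 3/2b = 1267.606ms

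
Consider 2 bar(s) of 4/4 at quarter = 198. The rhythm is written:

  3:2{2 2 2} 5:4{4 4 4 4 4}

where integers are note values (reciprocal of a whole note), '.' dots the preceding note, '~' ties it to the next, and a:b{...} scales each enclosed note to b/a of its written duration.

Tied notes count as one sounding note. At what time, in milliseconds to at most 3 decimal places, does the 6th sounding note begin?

note 6 onset = 28/5b = 1696.97ms

1. 0.0ms @ 0 + 404.04ms (4/3)
2. 404.04ms @ 4/3 + 404.04ms (4/3)
3. 808.081ms @ 8/3 + 404.04ms (4/3)
4. 1212.121ms @ 4 + 242.424ms (4/5)
5. 1454.545ms @ 24/5 + 242.424ms (4/5)
6. 1696.97ms @ 28/5 + 242.424ms (4/5)
7. 1939.394ms @ 32/5 + 242.424ms (4/5)
8. 2181.818ms @ 36/5 + 242.424ms (4/5)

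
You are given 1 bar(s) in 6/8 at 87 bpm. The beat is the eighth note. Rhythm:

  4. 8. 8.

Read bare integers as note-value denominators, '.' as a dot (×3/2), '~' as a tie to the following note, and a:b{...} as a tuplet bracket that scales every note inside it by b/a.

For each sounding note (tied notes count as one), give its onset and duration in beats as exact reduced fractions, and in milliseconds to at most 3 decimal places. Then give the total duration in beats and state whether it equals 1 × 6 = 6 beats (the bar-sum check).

1) 0.0ms=0b +2068.966ms=3b
2) 2068.966ms=3b +1034.483ms=3/2b
3) 3103.448ms=9/2b +1034.483ms=3/2b
Σ=6b of 6 (87bpm 6/8) — PASS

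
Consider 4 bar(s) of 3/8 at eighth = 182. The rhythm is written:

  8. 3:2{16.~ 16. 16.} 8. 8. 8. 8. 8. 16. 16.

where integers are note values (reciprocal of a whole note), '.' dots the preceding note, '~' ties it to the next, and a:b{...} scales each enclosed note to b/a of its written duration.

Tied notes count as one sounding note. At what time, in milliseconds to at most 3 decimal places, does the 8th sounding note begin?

note 8 onset = 9b = 2967.033ms

1. 0.0ms @ 0 + 494.505ms (3/2)
2. 494.505ms @ 3/2 + 329.67ms (1)
3. 824.176ms @ 5/2 + 164.835ms (1/2)
4. 989.011ms @ 3 + 494.505ms (3/2)
5. 1483.516ms @ 9/2 + 494.505ms (3/2)
6. 1978.022ms @ 6 + 494.505ms (3/2)
7. 2472.527ms @ 15/2 + 494.505ms (3/2)
8. 2967.033ms @ 9 + 494.505ms (3/2)
9. 3461.538ms @ 21/2 + 247.253ms (3/4)
10. 3708.791ms @ 45/4 + 247.253ms (3/4)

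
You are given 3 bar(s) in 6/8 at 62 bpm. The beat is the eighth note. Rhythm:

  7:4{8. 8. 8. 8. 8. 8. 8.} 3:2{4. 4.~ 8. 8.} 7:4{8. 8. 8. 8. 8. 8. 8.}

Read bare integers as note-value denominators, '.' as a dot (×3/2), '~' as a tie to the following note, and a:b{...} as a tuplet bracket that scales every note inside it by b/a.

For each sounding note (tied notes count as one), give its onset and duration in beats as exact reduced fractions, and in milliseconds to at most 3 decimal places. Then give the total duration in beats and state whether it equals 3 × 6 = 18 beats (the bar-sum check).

1) 0.0ms=0b +829.493ms=6/7b
2) 829.493ms=6/7b +829.493ms=6/7b
3) 1658.986ms=12/7b +829.493ms=6/7b
4) 2488.479ms=18/7b +829.493ms=6/7b
5) 3317.972ms=24/7b +829.493ms=6/7b
6) 4147.465ms=30/7b +829.493ms=6/7b
7) 4976.959ms=36/7b +829.493ms=6/7b
8) 5806.452ms=6b +1935.484ms=2b
9) 7741.935ms=8b +2903.226ms=3b
10) 10645.161ms=11b +967.742ms=1b
11) 11612.903ms=12b +829.493ms=6/7b
12) 12442.396ms=90/7b +829.493ms=6/7b
13) 13271.889ms=96/7b +829.493ms=6/7b
14) 14101.382ms=102/7b +829.493ms=6/7b
15) 14930.876ms=108/7b +829.493ms=6/7b
16) 15760.369ms=114/7b +829.493ms=6/7b
17) 16589.862ms=120/7b +829.493ms=6/7b
Σ=18b of 18 (62bpm 6/8) — PASS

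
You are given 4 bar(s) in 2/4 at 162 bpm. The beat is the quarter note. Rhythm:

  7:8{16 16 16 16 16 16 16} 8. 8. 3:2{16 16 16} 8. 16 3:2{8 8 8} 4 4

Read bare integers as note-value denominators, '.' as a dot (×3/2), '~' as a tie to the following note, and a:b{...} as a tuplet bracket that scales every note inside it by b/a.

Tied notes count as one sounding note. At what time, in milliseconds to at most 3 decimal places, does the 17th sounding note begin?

note 17 onset = 17/3b = 2098.765ms

1. 0.0ms @ 0 + 105.82ms (2/7)
2. 105.82ms @ 2/7 + 105.82ms (2/7)
3. 211.64ms @ 4/7 + 105.82ms (2/7)
4. 317.46ms @ 6/7 + 105.82ms (2/7)
5. 423.28ms @ 8/7 + 105.82ms (2/7)
6. 529.101ms @ 10/7 + 105.82ms (2/7)
7. 634.921ms @ 12/7 + 105.82ms (2/7)
8. 740.741ms @ 2 + 277.778ms (3/4)
9. 1018.519ms @ 11/4 + 277.778ms (3/4)
10. 1296.296ms @ 7/2 + 61.728ms (1/6)
11. 1358.025ms @ 11/3 + 61.728ms (1/6)
12. 1419.753ms @ 23/6 + 61.728ms (1/6)
13. 1481.481ms @ 4 + 277.778ms (3/4)
14. 1759.259ms @ 19/4 + 92.593ms (1/4)
15. 1851.852ms @ 5 + 123.457ms (1/3)
16. 1975.309ms @ 16/3 + 123.457ms (1/3)
17. 2098.765ms @ 17/3 + 123.457ms (1/3)
18. 2222.222ms @ 6 + 370.37ms (1)
19. 2592.593ms @ 7 + 370.37ms (1)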